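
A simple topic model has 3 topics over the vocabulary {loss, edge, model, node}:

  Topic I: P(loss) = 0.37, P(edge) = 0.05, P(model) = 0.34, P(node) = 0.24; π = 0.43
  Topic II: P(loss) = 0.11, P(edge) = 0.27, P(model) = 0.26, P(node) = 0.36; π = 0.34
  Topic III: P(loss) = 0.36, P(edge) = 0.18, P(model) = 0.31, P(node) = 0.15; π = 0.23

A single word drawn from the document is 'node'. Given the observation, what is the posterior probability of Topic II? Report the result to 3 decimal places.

0.471

P(component k | x) = π_k·f_k(x) / marginal(x), where marginal(x) = Σ_j π_j·f_j(x).
Component likelihoods at x = 'node':
  L_I = P(node | comp) = 0.24
  L_II = P(node | comp) = 0.36
  L_III = P(node | comp) = 0.15
Multiply by the mixture weights:
  π_I·L_I = 0.43 × 0.24 = 0.1032
  π_II·L_II = 0.34 × 0.36 = 0.1224
  π_III·L_III = 0.23 × 0.15 = 0.0345
Denominator: 0.1032 + 0.1224 + 0.0345 = 0.2601
So the posterior for Topic II is 0.1224 / 0.2601 ≈ 0.471.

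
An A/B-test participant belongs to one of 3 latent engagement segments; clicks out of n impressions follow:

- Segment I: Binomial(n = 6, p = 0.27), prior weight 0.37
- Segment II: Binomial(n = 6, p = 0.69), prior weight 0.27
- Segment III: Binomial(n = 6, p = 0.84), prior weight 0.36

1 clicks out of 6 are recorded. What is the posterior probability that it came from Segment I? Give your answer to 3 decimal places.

Apply Bayes' rule: the posterior for each component is proportional to its prior times its likelihood at x.
Component likelihoods at x = 1 clicks out of 6:
  p_I = 0.335838
  p_II = 0.0118525
  p_III = 0.000528482
Weight by the priors:
  w_I·p_I = 0.37 × 0.335838 = 0.12426
  w_II·p_II = 0.27 × 0.0118525 = 0.00320017
  w_III·p_III = 0.36 × 0.000528482 = 0.000190254
Normaliser: 0.12426 + 0.00320017 + 0.000190254 = 0.12765
Responsibility of Segment I: 0.12426 / 0.12765 ≈ 0.973

0.973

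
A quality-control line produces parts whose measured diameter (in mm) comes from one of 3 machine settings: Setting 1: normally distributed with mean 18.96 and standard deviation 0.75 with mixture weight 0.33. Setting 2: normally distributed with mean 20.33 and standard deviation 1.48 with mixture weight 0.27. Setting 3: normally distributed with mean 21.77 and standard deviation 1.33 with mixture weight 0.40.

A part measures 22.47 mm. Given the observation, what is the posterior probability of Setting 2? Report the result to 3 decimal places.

0.197

Apply Bayes' rule: the posterior for each component is proportional to its prior times its likelihood at x.
Component likelihoods at x = 22.47 mm:
  p_1 = (1/(0.75·√(2π)))·exp(−(22.47−18.96)²/(2·0.75²)) = 0.531923·exp(-10.95120) = 9.32831e-06
  p_2 = (1/(1.48·√(2π)))·exp(−(22.47−20.33)²/(2·1.48²)) = 0.269556·exp(-1.04538) = 0.0947645
  p_3 = (1/(1.33·√(2π)))·exp(−(22.47−21.77)²/(2·1.33²)) = 0.299957·exp(-0.13850) = 0.26116
Unnormalised posteriors:
  P(Z=1)·p_1 = 0.33 × 9.32831e-06 = 3.07834e-06
  P(Z=2)·p_2 = 0.27 × 0.0947645 = 0.0255864
  P(Z=3)·p_3 = 0.40 × 0.26116 = 0.104464
Marginal: 3.07834e-06 + 0.0255864 + 0.104464 = 0.130054
So the posterior for Setting 2 is 0.0255864 / 0.130054 ≈ 0.197.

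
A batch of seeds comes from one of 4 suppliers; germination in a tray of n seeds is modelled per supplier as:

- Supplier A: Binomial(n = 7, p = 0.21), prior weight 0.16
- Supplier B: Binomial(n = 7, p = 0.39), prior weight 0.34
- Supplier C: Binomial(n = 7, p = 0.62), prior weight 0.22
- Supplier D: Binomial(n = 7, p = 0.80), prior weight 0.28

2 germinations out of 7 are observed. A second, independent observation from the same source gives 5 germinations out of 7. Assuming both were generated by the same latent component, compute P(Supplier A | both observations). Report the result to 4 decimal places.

0.0223

By Bayes' theorem, P(k | x) = π_k f_k(x) / Σ_j π_j f_j(x).
Since both observations come from the same component, the likelihood for component k is f_k(x₁)·f_k(x₂).
  p_A = [0.284966] × [0.00535266] = 0.00152533
  p_B = [0.269773] × [0.0705021] = 0.0190195
  p_C = [0.0639618] × [0.277808] = 0.0177691
  p_D = [0.0043008] × [0.275251] = 0.0011838
Multiply by the mixture weights:
  π_A·p_A = 0.16 × 0.00152533 = 0.000244053
  π_B·p_B = 0.34 × 0.0190195 = 0.00646664
  π_C·p_C = 0.22 × 0.0177691 = 0.0039092
  π_D·p_D = 0.28 × 0.0011838 = 0.000331464
Evidence: 0.000244053 + 0.00646664 + 0.0039092 + 0.000331464 = 0.0109514
Responsibility of Supplier A: 0.000244053 / 0.0109514 ≈ 0.0223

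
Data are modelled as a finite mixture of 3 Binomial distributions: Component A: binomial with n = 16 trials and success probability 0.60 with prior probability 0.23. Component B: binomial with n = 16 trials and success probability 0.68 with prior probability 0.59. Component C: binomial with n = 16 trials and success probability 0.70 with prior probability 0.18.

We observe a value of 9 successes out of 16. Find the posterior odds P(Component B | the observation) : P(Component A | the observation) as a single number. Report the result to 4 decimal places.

Posterior odds = (π_i f_i(x)) / (π_j f_j(x)); the normalising sum cancels.
Binomial probabilities:
  p_A = 0.188889
  p_B = 0.122196
  p_C = 0.100962
0.0720955 / 0.0434445 ≈ 1.6595

1.6595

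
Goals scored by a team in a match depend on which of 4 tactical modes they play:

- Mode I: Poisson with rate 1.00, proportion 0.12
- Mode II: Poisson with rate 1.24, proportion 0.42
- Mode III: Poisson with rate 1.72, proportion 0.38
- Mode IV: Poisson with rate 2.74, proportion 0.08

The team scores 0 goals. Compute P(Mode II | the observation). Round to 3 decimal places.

The responsibility of component k is π_k f_k(x) divided by Σ_j π_j f_j(x).
Poisson probabilities:
  f_I = 0.367879
  f_II = 0.289384
  f_III = 0.179066
  f_IV = 0.0645703
Prior × likelihood for each component:
  π_I·f_I = 0.12 × 0.367879 = 0.0441455
  π_II·f_II = 0.42 × 0.289384 = 0.121541
  π_III·f_III = 0.38 × 0.179066 = 0.0680451
  π_IV·f_IV = 0.08 × 0.0645703 = 0.00516563
Sum: 0.0441455 + 0.121541 + 0.0680451 + 0.00516563 = 0.238898
So the posterior for Mode II is 0.121541 / 0.238898 ≈ 0.509.

0.509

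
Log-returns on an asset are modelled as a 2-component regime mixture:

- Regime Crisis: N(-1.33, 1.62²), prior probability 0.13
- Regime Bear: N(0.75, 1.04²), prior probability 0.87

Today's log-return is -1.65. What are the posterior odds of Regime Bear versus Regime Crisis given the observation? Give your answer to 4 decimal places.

Since P(k|x) ∝ P(Z=k) f_k(x), the posterior odds are P(Z=i) f_i(x) / (P(Z=j) f_j(x)).
Normal densities:
  f_Crisis = (1/(1.62·√(2π)))·exp(−(-1.65−-1.33)²/(2·1.62²)) = 0.246261·exp(-0.01951) = 0.241503
  f_Bear = (1/(1.04·√(2π)))·exp(−(-1.65−0.75)²/(2·1.04²)) = 0.383598·exp(-2.66272) = 0.0267591
Posterior odds = (P(Z=Bear)·f_Bear) / (P(Z=Crisis)·f_Crisis) = (0.87·0.0267591) / (0.13·0.241503) = 0.0232804 / 0.0313954 ≈ 0.7415

0.7415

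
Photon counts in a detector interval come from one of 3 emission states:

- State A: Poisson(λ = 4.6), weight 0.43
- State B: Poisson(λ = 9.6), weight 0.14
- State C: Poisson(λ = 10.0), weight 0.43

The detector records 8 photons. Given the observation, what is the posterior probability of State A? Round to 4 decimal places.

The responsibility of component k is π_k f_k(x) divided by Σ_j π_j f_j(x).
Component likelihoods at x = 8 photons:
  L_A = 0.049979
  L_B = 0.121178
  L_C = 0.112599
Prior × likelihood for each component:
  π_A·L_A = 0.43 × 0.049979 = 0.021491
  π_B·L_B = 0.14 × 0.121178 = 0.0169649
  π_C·L_C = 0.43 × 0.112599 = 0.0484176
Marginal: 0.021491 + 0.0169649 + 0.0484176 = 0.0868734
P(State A | data) ≈ 0.2474

0.2474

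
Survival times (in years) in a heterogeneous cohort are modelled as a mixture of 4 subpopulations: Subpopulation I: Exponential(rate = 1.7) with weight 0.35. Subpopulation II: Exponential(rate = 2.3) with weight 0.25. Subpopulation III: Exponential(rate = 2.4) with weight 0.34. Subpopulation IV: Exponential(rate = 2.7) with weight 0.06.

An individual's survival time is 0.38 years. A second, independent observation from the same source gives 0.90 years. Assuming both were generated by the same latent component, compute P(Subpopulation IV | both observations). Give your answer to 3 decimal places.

By Bayes' theorem, P(k | x) = π_k f_k(x) / Σ_j π_j f_j(x).
Since both observations come from the same component, the likelihood for component k is f_k(x₁)·f_k(x₂).
  L_I = [0.891035] × [0.368111] = 0.327999
  L_II = [0.959742] × [0.290227] = 0.278543
  L_III = [0.964128] × [0.27678] = 0.266852
  L_IV = [0.967782] × [0.237699] = 0.230041
Multiply by the mixture weights:
  π_I·L_I = 0.35 × 0.327999 = 0.1148
  π_II·L_II = 0.25 × 0.278543 = 0.0696358
  π_III·L_III = 0.34 × 0.266852 = 0.0907295
  π_IV·L_IV = 0.06 × 0.230041 = 0.0138025
Evidence: 0.1148 + 0.0696358 + 0.0907295 + 0.0138025 = 0.288968
P(Subpopulation IV | data) ≈ 0.048

0.048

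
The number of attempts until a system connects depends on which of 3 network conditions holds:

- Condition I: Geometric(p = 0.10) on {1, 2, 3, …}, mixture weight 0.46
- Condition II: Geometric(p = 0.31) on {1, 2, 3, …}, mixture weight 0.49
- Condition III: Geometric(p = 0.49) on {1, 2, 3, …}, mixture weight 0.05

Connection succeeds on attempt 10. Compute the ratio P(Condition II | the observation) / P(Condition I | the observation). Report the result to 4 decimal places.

0.3022

The posterior odds equal the prior odds times the likelihood ratio: (π_i/π_j)·(f_i(x)/f_j(x)).
Component likelihoods at x = 10:
  p_I = 0.038742
  p_II = 0.0109901
  p_III = 0.00114374
0.00538517 / 0.0178213 ≈ 0.3022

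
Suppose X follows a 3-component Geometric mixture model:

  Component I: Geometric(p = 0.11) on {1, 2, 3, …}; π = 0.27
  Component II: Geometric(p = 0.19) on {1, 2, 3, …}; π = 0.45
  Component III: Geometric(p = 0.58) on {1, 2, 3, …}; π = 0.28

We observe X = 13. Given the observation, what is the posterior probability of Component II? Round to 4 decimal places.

0.4816

P(component k | x) = P(Z=k)·f_k(x) / marginal(x), where marginal(x) = Σ_j P(Z=j)·f_j(x).
Component likelihoods at x = 13:
  f_I = 0.0271689
  f_II = 0.0151556
  f_III = 1.74751e-05
Multiply by the mixture weights:
  P(Z=I)·f_I = 0.27 × 0.0271689 = 0.00733561
  P(Z=II)·f_II = 0.45 × 0.0151556 = 0.00682003
  P(Z=III)·f_III = 0.28 × 1.74751e-05 = 4.89303e-06
Normaliser: 0.00733561 + 0.00682003 + 4.89303e-06 = 0.0141605
So the posterior for Component II is 0.00682003 / 0.0141605 ≈ 0.4816.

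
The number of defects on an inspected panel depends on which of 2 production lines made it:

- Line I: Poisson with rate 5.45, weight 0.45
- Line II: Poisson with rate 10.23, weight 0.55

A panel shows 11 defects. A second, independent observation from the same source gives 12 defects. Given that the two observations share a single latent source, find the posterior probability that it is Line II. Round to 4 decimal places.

0.9941

By Bayes' theorem, P(k | x) = w_k f_k(x) / Σ_j w_j f_j(x).
Since both observations come from the same component, the likelihood for component k is f_k(x₁)·f_k(x₂).
  p_I = [0.0135613] × [0.00615908] = 8.35251e-05
  p_II = [0.11605] × [0.0989323] = 0.0114811
Multiply by the mixture weights:
  w_I·p_I = 0.45 × 8.35251e-05 = 3.75863e-05
  w_II·p_II = 0.55 × 0.0114811 = 0.00631458
Denominator: 3.75863e-05 + 0.00631458 = 0.00635217
Responsibility of Line II: 0.00631458 / 0.00635217 ≈ 0.9941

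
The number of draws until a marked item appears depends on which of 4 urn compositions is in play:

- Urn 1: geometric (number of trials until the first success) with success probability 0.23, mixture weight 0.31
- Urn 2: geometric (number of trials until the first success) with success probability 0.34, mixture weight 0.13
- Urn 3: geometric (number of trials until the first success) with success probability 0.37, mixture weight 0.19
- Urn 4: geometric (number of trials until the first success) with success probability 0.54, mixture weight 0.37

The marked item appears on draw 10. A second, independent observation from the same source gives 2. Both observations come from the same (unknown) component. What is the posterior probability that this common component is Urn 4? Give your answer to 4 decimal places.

By Bayes' theorem, P(k | x) = π_k f_k(x) / Σ_j π_j f_j(x).
Since both observations come from the same component, the likelihood for component k is f_k(x₁)·f_k(x₂).
  L_1 = [0.23·(1−0.23)^9 = 0.23·0.0951517 = 0.0218849] × [0.1771] = 0.00387581
  L_2 = [0.34·(1−0.34)^9 = 0.34·0.0237627 = 0.00807931] × [0.2244] = 0.001813
  L_3 = [0.37·(1−0.37)^9 = 0.37·0.0156338 = 0.00578451] × [0.2331] = 0.00134837
  L_4 = [0.54·(1−0.54)^9 = 0.54·0.00092219 = 0.000497983] × [0.2484] = 0.000123699
Multiply by the mixture weights:
  π_1·L_1 = 0.31 × 0.00387581 = 0.0012015
  π_2·L_2 = 0.13 × 0.001813 = 0.00023569
  π_3·L_3 = 0.19 × 0.00134837 = 0.00025619
  π_4·L_4 = 0.37 × 0.000123699 = 4.57686e-05
Denominator: 0.0012015 + 0.00023569 + 0.00025619 + 4.57686e-05 = 0.00173915
Responsibility of Urn 4: 4.57686e-05 / 0.00173915 ≈ 0.0263

0.0263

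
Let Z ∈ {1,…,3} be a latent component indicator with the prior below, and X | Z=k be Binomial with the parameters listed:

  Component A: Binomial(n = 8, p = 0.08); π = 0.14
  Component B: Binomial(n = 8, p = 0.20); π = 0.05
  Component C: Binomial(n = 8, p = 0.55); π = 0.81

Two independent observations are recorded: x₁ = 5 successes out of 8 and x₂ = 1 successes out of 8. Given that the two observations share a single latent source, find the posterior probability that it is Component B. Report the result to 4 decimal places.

P(component k | x) = w_k·f_k(x) / marginal(x), where marginal(x) = Σ_j w_j·f_j(x).
Since both observations come from the same component, the likelihood for component k is f_k(x₁)·f_k(x₂).
  f_A = [C(8,5)·0.08^5·0.92^3 = 56·3.2768e-06·0.778688 = 0.00014289] × [0.357022] = 5.10148e-05
  f_B = [C(8,5)·0.20^5·0.80^3 = 56·0.00032·0.512 = 0.00917504] × [0.335544] = 0.00307863
  f_C = [C(8,5)·0.55^5·0.45^3 = 56·0.0503284·0.091125 = 0.256826] × [0.0164415] = 0.00422259
Multiply by the mixture weights:
  w_A·f_A = 0.14 × 5.10148e-05 = 7.14207e-06
  w_B·f_B = 0.05 × 0.00307863 = 0.000153932
  w_C·f_C = 0.81 × 0.00422259 = 0.0034203
Sum: 7.14207e-06 + 0.000153932 + 0.0034203 = 0.00358137
Responsibility of Component B: 0.000153932 / 0.00358137 ≈ 0.0430

0.0430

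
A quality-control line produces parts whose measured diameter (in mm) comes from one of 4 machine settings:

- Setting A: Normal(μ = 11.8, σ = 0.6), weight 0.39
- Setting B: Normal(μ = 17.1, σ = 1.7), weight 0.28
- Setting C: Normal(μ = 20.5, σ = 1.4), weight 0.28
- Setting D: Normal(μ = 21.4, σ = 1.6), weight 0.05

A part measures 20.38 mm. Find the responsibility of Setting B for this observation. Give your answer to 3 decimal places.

0.102

P(component k | x) = π_k·f_k(x) / marginal(x), where marginal(x) = Σ_j π_j·f_j(x).
Normal densities:
  p_A = (1/(0.6·√(2π)))·exp(−(20.38−11.8)²/(2·0.6²)) = 0.664904·exp(-102.24500) = 2.62011e-45
  p_B = (1/(1.7·√(2π)))·exp(−(20.38−17.1)²/(2·1.7²)) = 0.234672·exp(-1.86131) = 0.036484
  p_C = (1/(1.4·√(2π)))·exp(−(20.38−20.5)²/(2·1.4²)) = 0.284959·exp(-0.00367) = 0.283914
  p_D = (1/(1.6·√(2π)))·exp(−(20.38−21.4)²/(2·1.6²)) = 0.249339·exp(-0.20320) = 0.203489
Multiply by the mixture weights:
  π_A·p_A = 0.39 × 2.62011e-45 = 1.02184e-45
  π_B·p_B = 0.28 × 0.036484 = 0.0102155
  π_C·p_C = 0.28 × 0.283914 = 0.0794959
  π_D·p_D = 0.05 × 0.203489 = 0.0101744
Sum: 1.02184e-45 + 0.0102155 + 0.0794959 + 0.0101744 = 0.0998858
P(Setting B | data) = 0.0102155 / 0.0998858 ≈ 0.102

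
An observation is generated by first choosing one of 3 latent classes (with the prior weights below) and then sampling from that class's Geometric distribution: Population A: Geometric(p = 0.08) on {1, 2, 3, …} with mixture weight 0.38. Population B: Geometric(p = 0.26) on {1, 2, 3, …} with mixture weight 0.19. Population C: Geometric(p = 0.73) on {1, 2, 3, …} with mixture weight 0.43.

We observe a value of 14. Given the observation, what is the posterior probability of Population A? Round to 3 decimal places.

0.913

Posterior ∝ prior × likelihood, so P(k | x) ∝ π_k f_k(x); normalise over all components.
Component likelihoods at x = 14:
  f_A = 0.0270602
  f_B = 0.00518783
  f_C = 2.95837e-08
Weight by the priors:
  π_A·f_A = 0.38 × 0.0270602 = 0.0102829
  π_B·f_B = 0.19 × 0.00518783 = 0.000985688
  π_C·f_C = 0.43 × 2.95837e-08 = 1.2721e-08
Normaliser: 0.0102829 + 0.000985688 + 1.2721e-08 = 0.0112686
P(Population A | 14) ≈ 0.913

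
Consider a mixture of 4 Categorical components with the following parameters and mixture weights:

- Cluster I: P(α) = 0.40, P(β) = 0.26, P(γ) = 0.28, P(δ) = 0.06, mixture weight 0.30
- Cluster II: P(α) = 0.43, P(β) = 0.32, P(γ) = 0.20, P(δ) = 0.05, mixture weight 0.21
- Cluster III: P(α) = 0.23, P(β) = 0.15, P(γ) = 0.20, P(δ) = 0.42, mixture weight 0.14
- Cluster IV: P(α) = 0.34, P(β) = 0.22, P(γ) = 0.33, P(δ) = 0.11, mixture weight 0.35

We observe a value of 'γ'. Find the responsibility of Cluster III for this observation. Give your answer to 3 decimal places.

Apply Bayes' rule: the posterior for each component is proportional to its prior times its likelihood at x.
Categorical probabilities:
  f_I = 0.28
  f_II = 0.2
  f_III = 0.2
  f_IV = 0.33
Unnormalised posteriors:
  w_I·f_I = 0.30 × 0.28 = 0.084
  w_II·f_II = 0.21 × 0.2 = 0.042
  w_III·f_III = 0.14 × 0.2 = 0.028
  w_IV·f_IV = 0.35 × 0.33 = 0.1155
Denominator: 0.084 + 0.042 + 0.028 + 0.1155 = 0.2695
P(Cluster III | 'γ') ≈ 0.104

0.104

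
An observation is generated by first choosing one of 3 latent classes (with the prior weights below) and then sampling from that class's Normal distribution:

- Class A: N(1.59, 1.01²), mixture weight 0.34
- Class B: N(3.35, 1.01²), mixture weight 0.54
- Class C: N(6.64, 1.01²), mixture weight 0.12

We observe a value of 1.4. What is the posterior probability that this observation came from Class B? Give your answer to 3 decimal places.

By Bayes' theorem, P(k | x) = w_k f_k(x) / Σ_j w_j f_j(x).
Component likelihoods at x = 1.4:
  L_A = (1/(1.01·√(2π)))·exp(−(1.4−1.59)²/(2·1.01²)) = 0.394992·exp(-0.01769) = 0.388065
  L_B = (1/(1.01·√(2π)))·exp(−(1.4−3.35)²/(2·1.01²)) = 0.394992·exp(-1.86379) = 0.061257
  L_C = (1/(1.01·√(2π)))·exp(−(1.4−6.64)²/(2·1.01²)) = 0.394992·exp(-13.45829) = 5.64584e-07
Multiply by the mixture weights:
  w_A·L_A = 0.34 × 0.388065 = 0.131942
  w_B·L_B = 0.54 × 0.061257 = 0.0330788
  w_C·L_C = 0.12 × 5.64584e-07 = 6.775e-08
Denominator: 0.131942 + 0.0330788 + 6.775e-08 = 0.165021
Responsibility of Class B: 0.0330788 / 0.165021 ≈ 0.200

0.200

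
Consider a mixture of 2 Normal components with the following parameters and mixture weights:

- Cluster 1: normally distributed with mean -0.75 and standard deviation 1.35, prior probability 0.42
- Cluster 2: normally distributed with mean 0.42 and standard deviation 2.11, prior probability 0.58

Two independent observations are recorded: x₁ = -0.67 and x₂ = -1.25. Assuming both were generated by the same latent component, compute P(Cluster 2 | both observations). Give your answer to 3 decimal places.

The responsibility of component k is w_k f_k(x) divided by Σ_j w_j f_j(x).
Since both observations come from the same component, the likelihood for component k is f_k(x₁)·f_k(x₂).
  p_1 = [0.294994] × [0.275924] = 0.081396
  p_2 = [0.165455] × [0.13823] = 0.0228708
Unnormalised posteriors:
  w_1·p_1 = 0.42 × 0.081396 = 0.0341863
  w_2·p_2 = 0.58 × 0.0228708 = 0.013265
Marginal: 0.0341863 + 0.013265 = 0.0474514
P(Cluster 2 | x₁,x₂) = 0.013265 / 0.0474514 ≈ 0.280

0.280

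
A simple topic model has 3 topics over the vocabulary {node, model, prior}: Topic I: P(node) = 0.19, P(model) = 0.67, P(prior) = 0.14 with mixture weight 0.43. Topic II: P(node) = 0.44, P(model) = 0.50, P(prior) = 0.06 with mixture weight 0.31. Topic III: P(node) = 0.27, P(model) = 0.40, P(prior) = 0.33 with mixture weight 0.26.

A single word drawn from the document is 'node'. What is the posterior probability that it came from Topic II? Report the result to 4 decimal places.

Posterior ∝ prior × likelihood, so P(k | x) ∝ P(Z=k) f_k(x); normalise over all components.
Categorical probabilities:
  L_I = P(node | comp) = 0.19
  L_II = P(node | comp) = 0.44
  L_III = P(node | comp) = 0.27
Multiply by the mixture weights:
  P(Z=I)·L_I = 0.43 × 0.19 = 0.0817
  P(Z=II)·L_II = 0.31 × 0.44 = 0.1364
  P(Z=III)·L_III = 0.26 × 0.27 = 0.0702
Normaliser: 0.0817 + 0.1364 + 0.0702 = 0.2883
Responsibility of Topic II: 0.1364 / 0.2883 ≈ 0.4731

0.4731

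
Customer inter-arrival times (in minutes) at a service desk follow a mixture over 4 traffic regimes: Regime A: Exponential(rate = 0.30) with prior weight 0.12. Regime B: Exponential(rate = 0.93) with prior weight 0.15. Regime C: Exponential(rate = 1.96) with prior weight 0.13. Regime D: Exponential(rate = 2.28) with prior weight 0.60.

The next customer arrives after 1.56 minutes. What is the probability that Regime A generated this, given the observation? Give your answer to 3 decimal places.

0.212

The responsibility of component k is π_k f_k(x) divided by Σ_j π_j f_j(x).
Evaluate each component's likelihood at the observed value:
  L_A = 0.30·e^(−0.30·1.56) = 0.30·e^(−0.4680) = 0.187876
  L_B = 0.93·e^(−0.93·1.56) = 0.93·e^(−1.4508) = 0.217976
  L_C = 1.96·e^(−1.96·1.56) = 1.96·e^(−3.0576) = 0.0921207
  L_D = 2.28·e^(−2.28·1.56) = 2.28·e^(−3.5568) = 0.0650483
Weight by the priors:
  π_A·L_A = 0.12 × 0.187876 = 0.0225451
  π_B·L_B = 0.15 × 0.217976 = 0.0326964
  π_C·L_C = 0.13 × 0.0921207 = 0.0119757
  π_D·L_D = 0.60 × 0.0650483 = 0.039029
Sum: 0.0225451 + 0.0326964 + 0.0119757 + 0.039029 = 0.106246
P(Regime A | data) ≈ 0.212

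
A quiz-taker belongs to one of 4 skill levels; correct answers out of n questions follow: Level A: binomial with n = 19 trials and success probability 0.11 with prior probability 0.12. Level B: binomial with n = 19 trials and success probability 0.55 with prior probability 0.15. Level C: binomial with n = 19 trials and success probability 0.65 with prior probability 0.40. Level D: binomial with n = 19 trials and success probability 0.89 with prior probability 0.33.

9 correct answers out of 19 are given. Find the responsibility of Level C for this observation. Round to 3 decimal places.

0.493

Apply Bayes' rule: the posterior for each component is proportional to its prior times its likelihood at x.
Component likelihoods at x = 9 correct answers out of 19:
  f_A = C(19,9)·0.11^9·0.89^10 = 92378·2.35795e-09·0.311817 = 6.79208e-05
  f_B = C(19,9)·0.55^9·0.45^10 = 92378·0.00460537·0.000340506 = 0.144863
  f_C = C(19,9)·0.65^9·0.35^10 = 92378·0.0207119·2.75855e-05 = 0.05278
  f_D = C(19,9)·0.89^9·0.11^10 = 92378·0.350356·2.59374e-10 = 8.39471e-06
Weight by the priors:
  π_A·f_A = 0.12 × 6.79208e-05 = 8.1505e-06
  π_B·f_B = 0.15 × 0.144863 = 0.0217295
  π_C·f_C = 0.40 × 0.05278 = 0.021112
  π_D·f_D = 0.33 × 8.39471e-06 = 2.77025e-06
Evidence: 8.1505e-06 + 0.0217295 + 0.021112 + 2.77025e-06 = 0.0428524
P(Level C | 9 correct answers out of 19) = 0.021112 / 0.0428524 ≈ 0.493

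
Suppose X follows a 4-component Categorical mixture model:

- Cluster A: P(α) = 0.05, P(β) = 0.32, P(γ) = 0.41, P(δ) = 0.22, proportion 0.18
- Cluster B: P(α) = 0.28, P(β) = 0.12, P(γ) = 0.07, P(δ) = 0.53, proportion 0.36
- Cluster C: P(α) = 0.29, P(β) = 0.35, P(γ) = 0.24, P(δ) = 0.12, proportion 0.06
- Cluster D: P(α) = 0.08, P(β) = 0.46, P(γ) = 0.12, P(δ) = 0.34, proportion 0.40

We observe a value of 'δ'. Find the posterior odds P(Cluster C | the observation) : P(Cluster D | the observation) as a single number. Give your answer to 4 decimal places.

0.0529

Since P(k|x) ∝ P(Z=k) f_k(x), the posterior odds are P(Z=i) f_i(x) / (P(Z=j) f_j(x)).
Component likelihoods at x = 'δ':
  p_A = P(δ | comp) = 0.22
  p_B = P(δ | comp) = 0.53
  p_C = P(δ | comp) = 0.12
  p_D = P(δ | comp) = 0.34
Posterior odds = (P(Z=C)·p_C) / (P(Z=D)·p_D) = (0.06·0.12) / (0.40·0.34) = 0.0072 / 0.136 ≈ 0.0529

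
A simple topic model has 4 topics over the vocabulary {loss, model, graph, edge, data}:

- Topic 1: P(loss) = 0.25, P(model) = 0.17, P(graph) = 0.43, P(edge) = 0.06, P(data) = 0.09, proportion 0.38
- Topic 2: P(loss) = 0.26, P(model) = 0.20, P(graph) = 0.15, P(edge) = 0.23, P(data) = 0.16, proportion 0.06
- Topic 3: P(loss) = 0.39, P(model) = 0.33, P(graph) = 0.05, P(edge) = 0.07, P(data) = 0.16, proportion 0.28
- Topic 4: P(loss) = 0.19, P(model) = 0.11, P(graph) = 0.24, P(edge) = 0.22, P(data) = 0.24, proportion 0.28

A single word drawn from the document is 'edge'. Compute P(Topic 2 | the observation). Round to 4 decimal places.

P(component k | x) = π_k·f_k(x) / marginal(x), where marginal(x) = Σ_j π_j·f_j(x).
Component likelihoods at x = 'edge':
  L_1 = P(edge | comp) = 0.06
  L_2 = P(edge | comp) = 0.23
  L_3 = P(edge | comp) = 0.07
  L_4 = P(edge | comp) = 0.22
Unnormalised posteriors:
  π_1·L_1 = 0.38 × 0.06 = 0.0228
  π_2·L_2 = 0.06 × 0.23 = 0.0138
  π_3·L_3 = 0.28 × 0.07 = 0.0196
  π_4·L_4 = 0.28 × 0.22 = 0.0616
Denominator: 0.0228 + 0.0138 + 0.0196 + 0.0616 = 0.1178
P(Topic 2 | the observation) = 0.0138 / 0.1178 ≈ 0.1171

0.1171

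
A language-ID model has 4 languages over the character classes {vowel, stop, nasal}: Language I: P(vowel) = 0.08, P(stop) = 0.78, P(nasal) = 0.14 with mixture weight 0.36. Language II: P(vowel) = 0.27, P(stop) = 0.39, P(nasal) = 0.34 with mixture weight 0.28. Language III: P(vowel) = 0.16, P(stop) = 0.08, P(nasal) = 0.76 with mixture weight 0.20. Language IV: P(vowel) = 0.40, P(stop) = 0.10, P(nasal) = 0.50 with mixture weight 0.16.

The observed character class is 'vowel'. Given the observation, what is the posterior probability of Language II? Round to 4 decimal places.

0.3772

Apply Bayes' rule: the posterior for each component is proportional to its prior times its likelihood at x.
Component likelihoods at x = 'vowel':
  L_I = 0.08
  L_II = 0.27
  L_III = 0.16
  L_IV = 0.4
Multiply by the mixture weights:
  π_I·L_I = 0.36 × 0.08 = 0.0288
  π_II·L_II = 0.28 × 0.27 = 0.0756
  π_III·L_III = 0.20 × 0.16 = 0.032
  π_IV·L_IV = 0.16 × 0.4 = 0.064
Denominator: 0.0288 + 0.0756 + 0.032 + 0.064 = 0.2004
P(Language II | 'vowel') ≈ 0.3772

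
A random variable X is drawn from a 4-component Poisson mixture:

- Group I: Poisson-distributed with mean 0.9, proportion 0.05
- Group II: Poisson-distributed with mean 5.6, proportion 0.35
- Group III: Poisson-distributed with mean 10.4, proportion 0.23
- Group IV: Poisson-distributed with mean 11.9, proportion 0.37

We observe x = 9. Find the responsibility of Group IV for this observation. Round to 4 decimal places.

0.4147

The responsibility of component k is w_k f_k(x) divided by Σ_j w_j f_j(x).
Evaluate each component's likelihood at the observed value:
  p_I = 4.34065e-07
  p_II = 0.0551925
  p_III = 0.119364
  p_IV = 0.0895479
Multiply by the mixture weights:
  w_I·p_I = 0.05 × 4.34065e-07 = 2.17032e-08
  w_II·p_II = 0.35 × 0.0551925 = 0.0193174
  w_III·p_III = 0.23 × 0.119364 = 0.0274538
  w_IV·p_IV = 0.37 × 0.0895479 = 0.0331327
Marginal: 2.17032e-08 + 0.0193174 + 0.0274538 + 0.0331327 = 0.0799039
So the posterior for Group IV is 0.0331327 / 0.0799039 ≈ 0.4147.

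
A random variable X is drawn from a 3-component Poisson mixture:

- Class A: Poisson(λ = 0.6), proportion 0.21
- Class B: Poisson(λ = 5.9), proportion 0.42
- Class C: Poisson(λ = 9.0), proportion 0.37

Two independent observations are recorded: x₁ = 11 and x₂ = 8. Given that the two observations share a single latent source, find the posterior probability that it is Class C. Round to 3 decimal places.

0.845

By Bayes' theorem, P(k | x) = π_k f_k(x) / Σ_j π_j f_j(x).
Since both observations come from the same component, the likelihood for component k is f_k(x₁)·f_k(x₂).
  f_A = [4.98806e-11] × [2.28619e-07] = 1.14037e-17
  f_B = [0.0206956] × [0.0997604] = 0.00206461
  f_C = [0.0970201] × [0.131756] = 0.0127829
Prior × likelihood for each component:
  π_A·f_A = 0.21 × 1.14037e-17 = 2.39477e-18
  π_B·f_B = 0.42 × 0.00206461 = 0.000867134
  π_C·f_C = 0.37 × 0.0127829 = 0.00472969
Normaliser: 2.39477e-18 + 0.000867134 + 0.00472969 = 0.00559682
P(Class C | data) = 0.00472969 / 0.00559682 ≈ 0.845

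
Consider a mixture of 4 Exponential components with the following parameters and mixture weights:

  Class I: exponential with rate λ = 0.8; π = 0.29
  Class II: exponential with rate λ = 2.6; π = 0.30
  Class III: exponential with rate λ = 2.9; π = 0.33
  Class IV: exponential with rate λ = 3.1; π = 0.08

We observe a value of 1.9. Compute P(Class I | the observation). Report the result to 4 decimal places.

0.8335

Posterior ∝ prior × likelihood, so P(k | x) ∝ π_k f_k(x); normalise over all components.
Exponential densities:
  f_I = 0.8·e^(−0.8·1.9) = 0.8·e^(−1.5200) = 0.17497
  f_II = 2.6·e^(−2.6·1.9) = 2.6·e^(−4.9400) = 0.018602
  f_III = 2.9·e^(−2.9·1.9) = 2.9·e^(−5.5100) = 0.0117337
  f_IV = 3.1·e^(−3.1·1.9) = 3.1·e^(−5.8900) = 0.00857763
Multiply by the mixture weights:
  π_I·f_I = 0.29 × 0.17497 = 0.0507412
  π_II·f_II = 0.30 × 0.018602 = 0.00558059
  π_III·f_III = 0.33 × 0.0117337 = 0.00387212
  π_IV·f_IV = 0.08 × 0.00857763 = 0.00068621
Sum: 0.0507412 + 0.00558059 + 0.00387212 + 0.00068621 = 0.0608801
Responsibility of Class I: 0.0507412 / 0.0608801 ≈ 0.8335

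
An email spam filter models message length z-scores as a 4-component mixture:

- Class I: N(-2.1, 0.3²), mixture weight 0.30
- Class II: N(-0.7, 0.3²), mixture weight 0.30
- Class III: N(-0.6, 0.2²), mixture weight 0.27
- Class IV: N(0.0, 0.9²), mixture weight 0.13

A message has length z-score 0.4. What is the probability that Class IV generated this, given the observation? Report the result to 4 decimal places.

Posterior ∝ prior × likelihood, so P(k | x) ∝ P(Z=k) f_k(x); normalise over all components.
Normal densities:
  f_I = (1/(0.3·√(2π)))·exp(−(0.4−-2.1)²/(2·0.3²)) = 1.329808·exp(-34.72222) = 1.10693e-15
  f_II = (1/(0.3·√(2π)))·exp(−(0.4−-0.7)²/(2·0.3²)) = 1.329808·exp(-6.72222) = 0.0016009
  f_III = (1/(0.2·√(2π)))·exp(−(0.4−-0.6)²/(2·0.2²)) = 1.994711·exp(-12.50000) = 7.4336e-06
  f_IV = (1/(0.9·√(2π)))·exp(−(0.4−0.0)²/(2·0.9²)) = 0.443269·exp(-0.09877) = 0.401582
Multiply by the mixture weights:
  P(Z=I)·f_I = 0.30 × 1.10693e-15 = 3.32078e-16
  P(Z=II)·f_II = 0.30 × 0.0016009 = 0.000480271
  P(Z=III)·f_III = 0.27 × 7.4336e-06 = 2.00707e-06
  P(Z=IV)·f_IV = 0.13 × 0.401582 = 0.0522057
Evidence: 3.32078e-16 + 0.000480271 + 2.00707e-06 + 0.0522057 = 0.0526879
P(Class IV | x) = 0.0522057 / 0.0526879 ≈ 0.9908

0.9908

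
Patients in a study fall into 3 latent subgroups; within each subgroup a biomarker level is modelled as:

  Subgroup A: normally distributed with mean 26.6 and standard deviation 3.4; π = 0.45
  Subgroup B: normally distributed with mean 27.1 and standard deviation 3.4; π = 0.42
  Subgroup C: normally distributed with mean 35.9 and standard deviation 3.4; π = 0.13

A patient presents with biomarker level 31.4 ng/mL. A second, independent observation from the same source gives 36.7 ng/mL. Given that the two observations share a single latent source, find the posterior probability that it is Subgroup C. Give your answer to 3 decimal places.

0.905

P(component k | x) = π_k·f_k(x) / marginal(x), where marginal(x) = Σ_j π_j·f_j(x).
Since both observations come from the same component, the likelihood for component k is f_k(x₁)·f_k(x₂).
  f_A = [0.0433151] × [0.00142311] = 6.16421e-05
  f_B = [0.0527361] × [0.00217904] = 0.000114914
  f_C = [0.0488706] × [0.114132] = 0.00557772
Unnormalised posteriors:
  π_A·f_A = 0.45 × 6.16421e-05 = 2.7739e-05
  π_B·f_B = 0.42 × 0.000114914 = 4.82638e-05
  π_C·f_C = 0.13 × 0.00557772 = 0.000725104
Sum: 2.7739e-05 + 4.82638e-05 + 0.000725104 = 0.000801107
P(Subgroup C | data) ≈ 0.905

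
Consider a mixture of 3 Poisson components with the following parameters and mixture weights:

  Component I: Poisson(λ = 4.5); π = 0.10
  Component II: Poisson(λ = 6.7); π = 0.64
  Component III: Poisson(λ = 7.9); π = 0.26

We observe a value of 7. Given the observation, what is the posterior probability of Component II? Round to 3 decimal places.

P(component k | x) = P(Z=k)·f_k(x) / marginal(x), where marginal(x) = Σ_j P(Z=j)·f_j(x).
Component likelihoods at x = 7:
  p_I = e^(−4.5)·4.5^7/7! = 0.0823629
  p_II = e^(−6.7)·6.7^7/7! = 0.14802
  p_III = e^(−7.9)·7.9^7/7! = 0.141264
Prior × likelihood for each component:
  P(Z=I)·p_I = 0.10 × 0.0823629 = 0.00823629
  P(Z=II)·p_II = 0.64 × 0.14802 = 0.0947327
  P(Z=III)·p_III = 0.26 × 0.141264 = 0.0367287
Denominator: 0.00823629 + 0.0947327 + 0.0367287 = 0.139698
P(Component II | x) = 0.0947327 / 0.139698 ≈ 0.678

0.678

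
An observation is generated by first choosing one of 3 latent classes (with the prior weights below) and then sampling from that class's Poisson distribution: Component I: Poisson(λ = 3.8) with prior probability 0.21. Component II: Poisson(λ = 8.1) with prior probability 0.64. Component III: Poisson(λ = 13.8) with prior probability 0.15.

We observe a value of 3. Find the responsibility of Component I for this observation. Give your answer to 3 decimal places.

Posterior ∝ prior × likelihood, so P(k | x) ∝ π_k f_k(x); normalise over all components.
Component likelihoods at x = 3:
  f_I = e^(−3.8)·3.8^3/3! = 0.204588
  f_II = e^(−8.1)·8.1^3/3! = 0.0268855
  f_III = e^(−13.8)·13.8^3/3! = 0.000444859
Weight by the priors:
  π_I·f_I = 0.21 × 0.204588 = 0.0429635
  π_II·f_II = 0.64 × 0.0268855 = 0.0172067
  π_III·f_III = 0.15 × 0.000444859 = 6.67288e-05
Sum: 0.0429635 + 0.0172067 + 6.67288e-05 = 0.060237
P(Component I | data) = 0.0429635 / 0.060237 ≈ 0.713

0.713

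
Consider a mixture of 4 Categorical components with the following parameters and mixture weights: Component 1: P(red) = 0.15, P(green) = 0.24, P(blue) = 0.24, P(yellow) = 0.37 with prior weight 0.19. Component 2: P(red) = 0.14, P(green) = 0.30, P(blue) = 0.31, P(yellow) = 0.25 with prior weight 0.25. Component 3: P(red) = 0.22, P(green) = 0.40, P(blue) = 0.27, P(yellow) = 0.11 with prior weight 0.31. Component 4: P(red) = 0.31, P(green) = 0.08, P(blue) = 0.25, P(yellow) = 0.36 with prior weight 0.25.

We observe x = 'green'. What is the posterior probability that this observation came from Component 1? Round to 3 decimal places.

0.172

P(component k | x) = w_k·f_k(x) / marginal(x), where marginal(x) = Σ_j w_j·f_j(x).
Categorical probabilities:
  p_1 = 0.24
  p_2 = 0.3
  p_3 = 0.4
  p_4 = 0.08
Unnormalised posteriors:
  w_1·p_1 = 0.19 × 0.24 = 0.0456
  w_2·p_2 = 0.25 × 0.3 = 0.075
  w_3·p_3 = 0.31 × 0.4 = 0.124
  w_4·p_4 = 0.25 × 0.08 = 0.02
Sum: 0.0456 + 0.075 + 0.124 + 0.02 = 0.2646
P(Component 1 | data) = 0.0456 / 0.2646 ≈ 0.172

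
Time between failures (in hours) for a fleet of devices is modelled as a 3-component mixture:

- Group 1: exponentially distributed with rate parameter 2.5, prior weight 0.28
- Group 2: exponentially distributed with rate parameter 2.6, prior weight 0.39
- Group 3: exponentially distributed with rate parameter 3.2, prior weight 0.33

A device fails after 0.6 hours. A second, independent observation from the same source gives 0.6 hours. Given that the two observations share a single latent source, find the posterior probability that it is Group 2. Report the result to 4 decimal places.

The responsibility of component k is P(Z=k) f_k(x) divided by Σ_j P(Z=j) f_j(x).
Since both observations come from the same component, the likelihood for component k is f_k(x₁)·f_k(x₂).
  f_1 = [2.5·e^(−2.5·0.6) = 2.5·e^(−1.5000) = 0.557825] × [0.557825] = 0.311169
  f_2 = [2.6·e^(−2.6·0.6) = 2.6·e^(−1.5600) = 0.546354] × [0.546354] = 0.298502
  f_3 = [3.2·e^(−3.2·0.6) = 3.2·e^(−1.9200) = 0.469142] × [0.469142] = 0.220094
Prior × likelihood for each component:
  P(Z=1)·f_1 = 0.28 × 0.311169 = 0.0871274
  P(Z=2)·f_2 = 0.39 × 0.298502 = 0.116416
  P(Z=3)·f_3 = 0.33 × 0.220094 = 0.0726312
Marginal: 0.0871274 + 0.116416 + 0.0726312 = 0.276175
Responsibility of Group 2: 0.116416 / 0.276175 ≈ 0.4215

0.4215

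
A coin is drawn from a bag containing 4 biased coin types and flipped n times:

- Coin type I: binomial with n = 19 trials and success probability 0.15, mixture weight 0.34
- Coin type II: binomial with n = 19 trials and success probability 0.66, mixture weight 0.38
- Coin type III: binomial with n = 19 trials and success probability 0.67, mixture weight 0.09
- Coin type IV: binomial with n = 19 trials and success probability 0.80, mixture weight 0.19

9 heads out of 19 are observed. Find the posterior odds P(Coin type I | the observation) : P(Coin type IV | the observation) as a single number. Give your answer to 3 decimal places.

0.985

The posterior odds equal the prior odds times the likelihood ratio: (P(Z=i)/P(Z=j))·(f_i(x)/f_j(x)).
Binomial probabilities:
  f_I = C(19,9)·0.15^9·0.85^10 = 92378·3.84434e-08·0.196874 = 0.000699164
  f_II = C(19,9)·0.66^9·0.34^10 = 92378·0.0237627·2.06438e-05 = 0.0453162
  f_III = C(19,9)·0.67^9·0.33^10 = 92378·0.0272065·1.53158e-05 = 0.0384929
  f_IV = C(19,9)·0.80^9·0.20^10 = 92378·0.134218·1.024e-07 = 0.00126963
Posterior odds = (P(Z=I)·f_I) / (P(Z=IV)·f_IV) = (0.34·0.000699164) / (0.19·0.00126963) = 0.000237716 / 0.00024123 ≈ 0.985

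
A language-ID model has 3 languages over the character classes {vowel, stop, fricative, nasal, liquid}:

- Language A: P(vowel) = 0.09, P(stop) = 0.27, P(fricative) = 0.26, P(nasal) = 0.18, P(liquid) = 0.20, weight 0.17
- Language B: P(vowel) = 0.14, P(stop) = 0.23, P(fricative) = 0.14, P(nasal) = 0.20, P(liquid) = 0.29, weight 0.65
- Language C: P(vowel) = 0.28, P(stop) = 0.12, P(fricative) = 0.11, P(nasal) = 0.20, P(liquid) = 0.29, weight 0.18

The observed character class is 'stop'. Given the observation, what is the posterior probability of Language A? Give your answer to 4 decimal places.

0.2115

The responsibility of component k is P(Z=k) f_k(x) divided by Σ_j P(Z=j) f_j(x).
Evaluate each component's likelihood at the observed value:
  f_A = 0.27
  f_B = 0.23
  f_C = 0.12
Multiply by the mixture weights:
  P(Z=A)·f_A = 0.17 × 0.27 = 0.0459
  P(Z=B)·f_B = 0.65 × 0.23 = 0.1495
  P(Z=C)·f_C = 0.18 × 0.12 = 0.0216
Evidence: 0.0459 + 0.1495 + 0.0216 = 0.217
P(Language A | the observation) = 0.0459 / 0.217 ≈ 0.2115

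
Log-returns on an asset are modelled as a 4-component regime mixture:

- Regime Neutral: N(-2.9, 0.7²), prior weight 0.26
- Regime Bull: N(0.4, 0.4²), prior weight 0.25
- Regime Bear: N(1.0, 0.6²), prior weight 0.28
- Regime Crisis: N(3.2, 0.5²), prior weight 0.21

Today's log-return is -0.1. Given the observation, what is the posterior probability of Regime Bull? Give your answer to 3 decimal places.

0.767

P(component k | x) = P(Z=k)·f_k(x) / marginal(x), where marginal(x) = Σ_j P(Z=j)·f_j(x).
Normal densities:
  f_Neutral = 0.000191186
  f_Bull = 0.456623
  f_Bear = 0.123852
  f_Crisis = 2.77336e-10
Weight by the priors:
  P(Z=Neutral)·f_Neutral = 0.26 × 0.000191186 = 4.97084e-05
  P(Z=Bull)·f_Bull = 0.25 × 0.456623 = 0.114156
  P(Z=Bear)·f_Bear = 0.28 × 0.123852 = 0.0346785
  P(Z=Crisis)·f_Crisis = 0.21 × 2.77336e-10 = 5.82406e-11
Sum: 4.97084e-05 + 0.114156 + 0.0346785 + 5.82406e-11 = 0.148884
P(Regime Bull | data) ≈ 0.767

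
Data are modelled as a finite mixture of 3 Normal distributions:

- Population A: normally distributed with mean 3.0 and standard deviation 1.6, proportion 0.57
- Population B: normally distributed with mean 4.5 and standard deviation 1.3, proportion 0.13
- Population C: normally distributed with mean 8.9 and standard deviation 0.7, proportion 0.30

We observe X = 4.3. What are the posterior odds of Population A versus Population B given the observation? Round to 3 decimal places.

2.591

Posterior odds = (π_i f_i(x)) / (π_j f_j(x)); the normalising sum cancels.
Evaluate each component's likelihood at the observed value:
  f_A = (1/(1.6·√(2π)))·exp(−(4.3−3.0)²/(2·1.6²)) = 0.249339·exp(-0.33008) = 0.179242
  f_B = (1/(1.3·√(2π)))·exp(−(4.3−4.5)²/(2·1.3²)) = 0.306879·exp(-0.01183) = 0.303268
  f_C = (1/(0.7·√(2π)))·exp(−(4.3−8.9)²/(2·0.7²)) = 0.569918·exp(-21.59184) = 2.39109e-10
0.102168 / 0.0394249 ≈ 2.591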